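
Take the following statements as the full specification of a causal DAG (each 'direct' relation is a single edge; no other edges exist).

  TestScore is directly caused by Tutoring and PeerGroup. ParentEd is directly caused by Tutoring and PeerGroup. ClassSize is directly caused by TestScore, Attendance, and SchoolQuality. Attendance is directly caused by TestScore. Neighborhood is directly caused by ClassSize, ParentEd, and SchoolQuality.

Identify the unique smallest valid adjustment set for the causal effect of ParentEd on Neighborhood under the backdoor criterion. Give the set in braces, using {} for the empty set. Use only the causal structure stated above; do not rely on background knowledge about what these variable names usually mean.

{TestScore}

Variables eligible for adjustment (non-descendants of ParentEd, excluding ParentEd and Neighborhood): {Attendance, ClassSize, PeerGroup, SchoolQuality, TestScore, Tutoring}.
Backdoor paths from ParentEd to Neighborhood:
  P1: ParentEd <- PeerGroup -> TestScore -> Attendance -> ClassSize <- SchoolQuality -> Neighborhood
  P2: ParentEd <- PeerGroup -> TestScore -> Attendance -> ClassSize -> Neighborhood
  P3: ParentEd <- PeerGroup -> TestScore -> ClassSize <- SchoolQuality -> Neighborhood
  P4: ParentEd <- PeerGroup -> TestScore -> ClassSize -> Neighborhood
  P5: ParentEd <- Tutoring -> TestScore -> Attendance -> ClassSize <- SchoolQuality -> Neighborhood
  P6: ParentEd <- Tutoring -> TestScore -> Attendance -> ClassSize -> Neighborhood
  P7: ParentEd <- Tutoring -> TestScore -> ClassSize <- SchoolQuality -> Neighborhood
  P8: ParentEd <- Tutoring -> TestScore -> ClassSize -> Neighborhood
The empty set is not sufficient: P2 (ParentEd <- PeerGroup -> TestScore -> Attendance -> ClassSize -> Neighborhood) has no collider blocking it and no conditioned non-collider, so it is open.
Try {TestScore}:
  P1: blocked at chain node TestScore ∈ conditioning set.
  P2: blocked at chain node TestScore ∈ conditioning set.
  P3: blocked at chain node TestScore ∈ conditioning set.
  P4: blocked at chain node TestScore ∈ conditioning set.
  P5: blocked at chain node TestScore ∈ conditioning set.
  P6: blocked at chain node TestScore ∈ conditioning set.
  P7: blocked at chain node TestScore ∈ conditioning set.
  P8: blocked at chain node TestScore ∈ conditioning set.
{TestScore} contains no descendant of ParentEd and blocks every backdoor path.
No other singleton works — e.g. {PeerGroup} leaves P6 open — so {TestScore} is the unique smallest valid adjustment set.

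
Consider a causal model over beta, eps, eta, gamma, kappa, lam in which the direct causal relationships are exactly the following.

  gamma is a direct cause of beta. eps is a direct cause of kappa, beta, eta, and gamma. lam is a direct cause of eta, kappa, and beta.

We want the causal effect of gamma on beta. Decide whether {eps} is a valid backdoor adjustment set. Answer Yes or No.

Yes

Backdoor paths from gamma to beta (paths whose first edge points into gamma):
  P1: gamma <- eps -> eta <- lam -> beta
  P2: gamma <- eps -> kappa <- lam -> beta
  P3: gamma <- eps -> beta
Condition 1 (no descendant of gamma in the set): holds — descendants of gamma are {beta}; none are in {eps}.
Condition 2 (every backdoor path blocked by {eps}):
  P1: blocked at fork node eps ∈ conditioning set.
  P2: blocked at fork node eps ∈ conditioning set.
  P3: blocked at fork node eps ∈ conditioning set.
{eps} satisfies the backdoor criterion.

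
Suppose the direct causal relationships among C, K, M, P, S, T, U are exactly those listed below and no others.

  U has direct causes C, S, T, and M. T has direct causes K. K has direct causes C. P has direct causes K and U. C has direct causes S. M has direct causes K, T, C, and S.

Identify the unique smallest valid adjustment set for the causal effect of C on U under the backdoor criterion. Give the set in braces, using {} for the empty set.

{S}

Variables eligible for adjustment (non-descendants of C, excluding C and U): {S}.
Backdoor paths from C to U:
  P1: C <- S -> M <- K -> T -> U
  P2: C <- S -> M <- K -> P <- U
  P3: C <- S -> M <- T <- K -> P <- U
  P4: C <- S -> M <- T -> U
  P5: C <- S -> M -> U
  P6: C <- S -> U
The empty set is not sufficient: P5 (C <- S -> M -> U) has no collider blocking it and no conditioned non-collider, so it is open.
Try {S}:
  P1: blocked at fork node S ∈ conditioning set.
  P2: blocked at fork node S ∈ conditioning set.
  P3: blocked at fork node S ∈ conditioning set.
  P4: blocked at fork node S ∈ conditioning set.
  P5: blocked at fork node S ∈ conditioning set.
  P6: blocked at fork node S ∈ conditioning set.
{S} contains no descendant of C and blocks every backdoor path.
{S} is the unique smallest valid adjustment set.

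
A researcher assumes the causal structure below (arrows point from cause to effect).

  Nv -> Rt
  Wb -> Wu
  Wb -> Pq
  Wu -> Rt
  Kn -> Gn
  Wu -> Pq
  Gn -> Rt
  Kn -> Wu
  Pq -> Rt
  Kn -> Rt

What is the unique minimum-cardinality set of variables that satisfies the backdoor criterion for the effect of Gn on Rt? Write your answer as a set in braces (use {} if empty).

{Kn}

Variables eligible for adjustment (non-descendants of Gn, excluding Gn and Rt): {Kn, Nv, Pq, Wb, Wu}.
Backdoor paths from Gn to Rt:
  P1: Gn <- Kn -> Wu <- Wb -> Pq -> Rt
  P2: Gn <- Kn -> Wu -> Pq -> Rt
  P3: Gn <- Kn -> Wu -> Rt
  P4: Gn <- Kn -> Rt
The empty set is not sufficient: P2 (Gn <- Kn -> Wu -> Pq -> Rt) has no collider blocking it and no conditioned non-collider, so it is open.
Try {Kn}:
  P1: blocked at fork node Kn ∈ conditioning set.
  P2: blocked at fork node Kn ∈ conditioning set.
  P3: blocked at fork node Kn ∈ conditioning set.
  P4: blocked at fork node Kn ∈ conditioning set.
{Kn} contains no descendant of Gn and blocks every backdoor path.
No other singleton works — e.g. {Wb} leaves P2 open — so {Kn} is the unique smallest valid adjustment set.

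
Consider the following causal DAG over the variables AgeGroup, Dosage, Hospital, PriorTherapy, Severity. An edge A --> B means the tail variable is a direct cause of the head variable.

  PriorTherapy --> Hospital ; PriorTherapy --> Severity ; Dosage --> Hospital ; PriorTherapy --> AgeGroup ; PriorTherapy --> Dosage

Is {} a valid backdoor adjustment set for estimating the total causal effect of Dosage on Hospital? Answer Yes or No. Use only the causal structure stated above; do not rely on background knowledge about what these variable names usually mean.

Backdoor paths from Dosage to Hospital (paths whose first edge points into Dosage):
  P1: Dosage <- PriorTherapy -> Hospital
Condition 1 (no descendant of Dosage in the set): holds — descendants of Dosage are {Hospital}; none are in {}.
Condition 2 (every backdoor path blocked by {}):
  P1: open — no interior node is in the conditioning set.
{} does not satisfy the backdoor criterion.

No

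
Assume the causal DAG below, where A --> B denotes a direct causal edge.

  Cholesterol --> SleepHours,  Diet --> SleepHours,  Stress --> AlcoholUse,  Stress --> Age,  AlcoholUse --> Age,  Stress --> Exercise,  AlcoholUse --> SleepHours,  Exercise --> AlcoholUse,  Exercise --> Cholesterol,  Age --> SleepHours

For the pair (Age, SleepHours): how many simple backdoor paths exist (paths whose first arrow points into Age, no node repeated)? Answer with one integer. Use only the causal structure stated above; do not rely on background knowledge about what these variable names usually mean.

A backdoor path from Age to SleepHours is any simple undirected path whose first edge points into Age (i.e. leaves Age via a parent).
Parents of Age: {AlcoholUse, Stress}.
Enumerating:
  P1: Age <- Stress -> Exercise -> Cholesterol -> SleepHours
  P2: Age <- Stress -> Exercise -> AlcoholUse -> SleepHours
  P3: Age <- Stress -> AlcoholUse <- Exercise -> Cholesterol -> SleepHours
  P4: Age <- Stress -> AlcoholUse -> SleepHours
  P5: Age <- AlcoholUse <- Stress -> Exercise -> Cholesterol -> SleepHours
  P6: Age <- AlcoholUse <- Exercise -> Cholesterol -> SleepHours
  P7: Age <- AlcoholUse -> SleepHours
That exhausts the simple backdoor paths. Count: 7.

7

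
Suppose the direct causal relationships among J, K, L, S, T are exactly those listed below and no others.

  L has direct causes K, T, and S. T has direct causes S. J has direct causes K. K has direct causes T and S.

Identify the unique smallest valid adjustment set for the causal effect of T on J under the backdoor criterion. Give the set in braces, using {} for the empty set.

{S}

Variables eligible for adjustment (non-descendants of T, excluding T and J): {S}.
Backdoor paths from T to J:
  P1: T <- S -> K -> J
  P2: T <- S -> L <- K -> J
The empty set is not sufficient: P1 (T <- S -> K -> J) has no collider blocking it and no conditioned non-collider, so it is open.
Try {S}:
  P1: blocked at fork node S ∈ conditioning set.
  P2: blocked at fork node S ∈ conditioning set.
{S} contains no descendant of T and blocks every backdoor path.
{S} is the unique smallest valid adjustment set.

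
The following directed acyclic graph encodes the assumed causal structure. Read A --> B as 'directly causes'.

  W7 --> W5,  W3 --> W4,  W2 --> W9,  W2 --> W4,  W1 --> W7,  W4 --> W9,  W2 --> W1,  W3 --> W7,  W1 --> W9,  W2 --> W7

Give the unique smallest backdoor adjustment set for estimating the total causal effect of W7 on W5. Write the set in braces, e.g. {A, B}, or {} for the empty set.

Variables eligible for adjustment (non-descendants of W7, excluding W7 and W5): {W1, W2, W3, W4, W9}.
Backdoor paths from W7 to W5:
  (none)
With no backdoor paths the empty set already satisfies the criterion, and it is trivially minimal.

{}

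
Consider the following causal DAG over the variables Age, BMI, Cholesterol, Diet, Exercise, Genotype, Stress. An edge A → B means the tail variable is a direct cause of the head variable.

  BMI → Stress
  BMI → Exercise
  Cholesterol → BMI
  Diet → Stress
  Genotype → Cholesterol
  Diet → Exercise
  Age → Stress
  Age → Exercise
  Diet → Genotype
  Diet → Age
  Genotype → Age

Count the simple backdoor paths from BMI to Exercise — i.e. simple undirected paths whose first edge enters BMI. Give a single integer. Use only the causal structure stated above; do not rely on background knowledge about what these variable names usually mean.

A backdoor path from BMI to Exercise is any simple undirected path whose first edge points into BMI (i.e. leaves BMI via a parent).
Parents of BMI: {Cholesterol}.
Enumerating:
  P1: BMI <- Cholesterol <- Genotype <- Diet -> Age -> Exercise
  P2: BMI <- Cholesterol <- Genotype <- Diet -> Exercise
  P3: BMI <- Cholesterol <- Genotype <- Diet -> Stress <- Age -> Exercise
  P4: BMI <- Cholesterol <- Genotype -> Age <- Diet -> Exercise
  P5: BMI <- Cholesterol <- Genotype -> Age -> Exercise
  P6: BMI <- Cholesterol <- Genotype -> Age -> Stress <- Diet -> Exercise
That exhausts the simple backdoor paths. Count: 6.

6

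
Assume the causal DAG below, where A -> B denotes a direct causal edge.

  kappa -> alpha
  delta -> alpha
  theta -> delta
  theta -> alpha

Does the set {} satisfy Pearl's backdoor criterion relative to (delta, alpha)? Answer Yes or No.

No

Backdoor paths from delta to alpha (paths whose first edge points into delta):
  P1: delta <- theta -> alpha
Condition 1 (no descendant of delta in the set): holds — descendants of delta are {alpha}; none are in {}.
Condition 2 (every backdoor path blocked by {}):
  P1: open — no interior node is in the conditioning set.
{} does not satisfy the backdoor criterion.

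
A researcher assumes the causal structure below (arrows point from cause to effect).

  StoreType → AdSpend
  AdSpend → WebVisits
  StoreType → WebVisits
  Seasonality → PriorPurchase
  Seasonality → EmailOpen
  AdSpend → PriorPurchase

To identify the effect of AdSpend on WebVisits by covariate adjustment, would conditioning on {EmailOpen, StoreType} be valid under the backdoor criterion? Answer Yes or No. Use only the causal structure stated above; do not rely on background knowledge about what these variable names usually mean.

Backdoor paths from AdSpend to WebVisits (paths whose first edge points into AdSpend):
  P1: AdSpend <- StoreType -> WebVisits
Condition 1 (no descendant of AdSpend in the set): holds — descendants of AdSpend are {PriorPurchase, WebVisits}; none are in {EmailOpen, StoreType}.
Condition 2 (every backdoor path blocked by {EmailOpen, StoreType}):
  P1: blocked at fork node StoreType ∈ conditioning set.
{EmailOpen, StoreType} satisfies the backdoor criterion.

Yes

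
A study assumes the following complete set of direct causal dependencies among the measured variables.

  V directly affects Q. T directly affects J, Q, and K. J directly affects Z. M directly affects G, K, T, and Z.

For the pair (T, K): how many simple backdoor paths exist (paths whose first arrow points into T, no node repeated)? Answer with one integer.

1

A backdoor path from T to K is any simple undirected path whose first edge points into T (i.e. leaves T via a parent).
Parents of T: {M}.
Enumerating:
  P1: T <- M -> K
That exhausts the simple backdoor paths. Count: 1.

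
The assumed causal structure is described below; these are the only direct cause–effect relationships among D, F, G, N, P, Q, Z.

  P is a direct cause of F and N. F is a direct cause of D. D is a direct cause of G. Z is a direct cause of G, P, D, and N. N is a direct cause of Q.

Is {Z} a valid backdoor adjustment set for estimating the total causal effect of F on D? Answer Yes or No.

Yes

Backdoor paths from F to D (paths whose first edge points into F):
  P1: F <- P <- Z -> D
  P2: F <- P <- Z -> G <- D
  P3: F <- P -> N <- Z -> D
  P4: F <- P -> N <- Z -> G <- D
Condition 1 (no descendant of F in the set): holds — descendants of F are {D, G}; none are in {Z}.
Condition 2 (every backdoor path blocked by {Z}):
  P1: blocked at fork node Z ∈ conditioning set.
  P2: blocked at fork node Z ∈ conditioning set.
  P3: blocked at collider N (neither it nor any descendant is in the conditioning set).
  P4: blocked at collider N (neither it nor any descendant is in the conditioning set).
{Z} satisfies the backdoor criterion.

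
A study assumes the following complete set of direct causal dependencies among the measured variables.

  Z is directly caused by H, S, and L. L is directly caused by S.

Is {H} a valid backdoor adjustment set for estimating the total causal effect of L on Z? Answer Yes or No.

Backdoor paths from L to Z (paths whose first edge points into L):
  P1: L <- S -> Z
Condition 1 (no descendant of L in the set): holds — descendants of L are {Z}; none are in {H}.
Condition 2 (every backdoor path blocked by {H}):
  P1: open — no interior node is in the conditioning set.
{H} does not satisfy the backdoor criterion.

No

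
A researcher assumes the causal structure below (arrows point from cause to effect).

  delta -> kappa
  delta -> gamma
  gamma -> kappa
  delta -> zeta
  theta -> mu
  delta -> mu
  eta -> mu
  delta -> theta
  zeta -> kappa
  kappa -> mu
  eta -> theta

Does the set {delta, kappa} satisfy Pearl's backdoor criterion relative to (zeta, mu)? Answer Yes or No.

No

Backdoor paths from zeta to mu (paths whose first edge points into zeta):
  P1: zeta <- delta -> gamma -> kappa -> mu
  P2: zeta <- delta -> kappa -> mu
  P3: zeta <- delta -> theta <- eta -> mu
  P4: zeta <- delta -> theta -> mu
  P5: zeta <- delta -> mu
Condition 1 (no descendant of zeta in the set): FAILS — kappa is a descendant of zeta.
Condition 2 (every backdoor path blocked by {delta, kappa}):
  P1: blocked at fork node delta ∈ conditioning set.
  P2: blocked at fork node delta ∈ conditioning set.
  P3: blocked at fork node delta ∈ conditioning set.
  P4: blocked at fork node delta ∈ conditioning set.
  P5: blocked at fork node delta ∈ conditioning set.
{delta, kappa} does not satisfy the backdoor criterion.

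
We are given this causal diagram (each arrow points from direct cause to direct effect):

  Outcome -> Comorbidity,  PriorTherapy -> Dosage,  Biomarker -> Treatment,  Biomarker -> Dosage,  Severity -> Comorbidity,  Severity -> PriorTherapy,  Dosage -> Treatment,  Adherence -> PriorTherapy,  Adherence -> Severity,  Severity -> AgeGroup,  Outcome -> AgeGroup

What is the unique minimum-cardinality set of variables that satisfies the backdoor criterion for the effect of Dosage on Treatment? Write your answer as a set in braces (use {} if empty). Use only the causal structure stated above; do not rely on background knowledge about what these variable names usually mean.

{Biomarker}

Variables eligible for adjustment (non-descendants of Dosage, excluding Dosage and Treatment): {Adherence, AgeGroup, Biomarker, Comorbidity, Outcome, PriorTherapy, Severity}.
Backdoor paths from Dosage to Treatment:
  P1: Dosage <- Biomarker -> Treatment
The empty set is not sufficient: P1 (Dosage <- Biomarker -> Treatment) has no collider blocking it and no conditioned non-collider, so it is open.
Try {Biomarker}:
  P1: blocked at fork node Biomarker ∈ conditioning set.
{Biomarker} contains no descendant of Dosage and blocks every backdoor path.
No other singleton works — e.g. {Outcome} leaves P1 open — so {Biomarker} is the unique smallest valid adjustment set.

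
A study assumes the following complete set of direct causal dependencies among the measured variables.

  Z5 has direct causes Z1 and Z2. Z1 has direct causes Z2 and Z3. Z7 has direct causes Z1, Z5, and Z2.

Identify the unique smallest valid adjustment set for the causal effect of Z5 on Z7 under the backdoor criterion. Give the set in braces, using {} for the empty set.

{Z1, Z2}

Variables eligible for adjustment (non-descendants of Z5, excluding Z5 and Z7): {Z1, Z2, Z3}.
Backdoor paths from Z5 to Z7:
  P1: Z5 <- Z2 -> Z1 -> Z7
  P2: Z5 <- Z2 -> Z7
  P3: Z5 <- Z1 <- Z2 -> Z7
  P4: Z5 <- Z1 -> Z7
The empty set is not sufficient: P1 (Z5 <- Z2 -> Z1 -> Z7) has no collider blocking it and no conditioned non-collider, so it is open.
Try {Z1, Z2}:
  P1: blocked at fork node Z2 ∈ conditioning set.
  P2: blocked at fork node Z2 ∈ conditioning set.
  P3: blocked at chain node Z1 ∈ conditioning set.
  P4: blocked at fork node Z1 ∈ conditioning set.
{Z1, Z2} contains no descendant of Z5 and blocks every backdoor path.
Every element of {Z1, Z2} is needed (dropping Z1 leaves P4 open; dropping Z2 leaves P2 open), so no proper subset is valid.
Among all size-2 subsets of the eligible variables, only {Z1, Z2} blocks every backdoor path, so it is the unique smallest valid adjustment set.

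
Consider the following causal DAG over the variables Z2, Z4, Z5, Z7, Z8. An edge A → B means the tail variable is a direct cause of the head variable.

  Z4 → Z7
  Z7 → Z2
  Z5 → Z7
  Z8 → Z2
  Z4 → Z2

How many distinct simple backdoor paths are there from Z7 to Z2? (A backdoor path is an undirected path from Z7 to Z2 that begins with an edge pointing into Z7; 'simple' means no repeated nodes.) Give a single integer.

1

A backdoor path from Z7 to Z2 is any simple undirected path whose first edge points into Z7 (i.e. leaves Z7 via a parent).
Parents of Z7: {Z4, Z5}.
Enumerating:
  P1: Z7 <- Z4 -> Z2
That exhausts the simple backdoor paths. Count: 1.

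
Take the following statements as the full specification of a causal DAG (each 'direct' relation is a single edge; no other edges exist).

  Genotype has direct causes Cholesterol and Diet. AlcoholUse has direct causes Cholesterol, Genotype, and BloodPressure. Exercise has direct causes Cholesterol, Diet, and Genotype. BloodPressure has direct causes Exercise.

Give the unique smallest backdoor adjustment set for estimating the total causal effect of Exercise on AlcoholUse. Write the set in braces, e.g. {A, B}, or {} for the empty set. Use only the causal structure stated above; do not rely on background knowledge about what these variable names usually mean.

{Cholesterol, Genotype}

Variables eligible for adjustment (non-descendants of Exercise, excluding Exercise and AlcoholUse): {Cholesterol, Diet, Genotype}.
Backdoor paths from Exercise to AlcoholUse:
  P1: Exercise <- Cholesterol -> Genotype -> AlcoholUse
  P2: Exercise <- Cholesterol -> AlcoholUse
  P3: Exercise <- Diet -> Genotype <- Cholesterol -> AlcoholUse
  P4: Exercise <- Diet -> Genotype -> AlcoholUse
  P5: Exercise <- Genotype <- Cholesterol -> AlcoholUse
  P6: Exercise <- Genotype -> AlcoholUse
The empty set is not sufficient: P1 (Exercise <- Cholesterol -> Genotype -> AlcoholUse) has no collider blocking it and no conditioned non-collider, so it is open.
Try {Cholesterol, Genotype}:
  P1: blocked at fork node Cholesterol ∈ conditioning set.
  P2: blocked at fork node Cholesterol ∈ conditioning set.
  P3: blocked at fork node Cholesterol ∈ conditioning set.
  P4: blocked at chain node Genotype ∈ conditioning set.
  P5: blocked at chain node Genotype ∈ conditioning set.
  P6: blocked at fork node Genotype ∈ conditioning set.
{Cholesterol, Genotype} contains no descendant of Exercise and blocks every backdoor path.
Every element of {Cholesterol, Genotype} is needed (dropping Cholesterol leaves P2 open; dropping Genotype leaves P4 open), so no proper subset is valid.
Among all size-2 subsets of the eligible variables, only {Cholesterol, Genotype} blocks every backdoor path, so it is the unique smallest valid adjustment set.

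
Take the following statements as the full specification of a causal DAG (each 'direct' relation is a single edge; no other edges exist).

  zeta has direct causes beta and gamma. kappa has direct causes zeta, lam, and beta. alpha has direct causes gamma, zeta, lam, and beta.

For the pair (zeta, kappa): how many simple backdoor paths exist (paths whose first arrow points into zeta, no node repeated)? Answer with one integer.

A backdoor path from zeta to kappa is any simple undirected path whose first edge points into zeta (i.e. leaves zeta via a parent).
Parents of zeta: {beta, gamma}.
Enumerating:
  P1: zeta <- gamma -> alpha <- lam -> kappa
  P2: zeta <- gamma -> alpha <- beta -> kappa
  P3: zeta <- beta -> alpha <- lam -> kappa
  P4: zeta <- beta -> kappa
That exhausts the simple backdoor paths. Count: 4.

4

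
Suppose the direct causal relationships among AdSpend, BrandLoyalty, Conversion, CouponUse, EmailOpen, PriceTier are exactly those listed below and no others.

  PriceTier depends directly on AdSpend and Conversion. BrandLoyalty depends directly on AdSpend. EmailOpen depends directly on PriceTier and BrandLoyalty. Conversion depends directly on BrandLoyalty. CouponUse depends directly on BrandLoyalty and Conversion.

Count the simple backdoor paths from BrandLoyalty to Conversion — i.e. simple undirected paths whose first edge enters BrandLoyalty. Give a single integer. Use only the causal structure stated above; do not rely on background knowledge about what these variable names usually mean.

1

A backdoor path from BrandLoyalty to Conversion is any simple undirected path whose first edge points into BrandLoyalty (i.e. leaves BrandLoyalty via a parent).
Parents of BrandLoyalty: {AdSpend}.
Enumerating:
  P1: BrandLoyalty <- AdSpend -> PriceTier <- Conversion
That exhausts the simple backdoor paths. Count: 1.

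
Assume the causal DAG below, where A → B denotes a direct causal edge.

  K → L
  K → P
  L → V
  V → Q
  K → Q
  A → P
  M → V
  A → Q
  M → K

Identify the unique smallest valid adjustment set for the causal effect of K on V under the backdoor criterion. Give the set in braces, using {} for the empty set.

{M}

Variables eligible for adjustment (non-descendants of K, excluding K and V): {A, M}.
Backdoor paths from K to V:
  P1: K <- M -> V
The empty set is not sufficient: P1 (K <- M -> V) has no collider blocking it and no conditioned non-collider, so it is open.
Try {M}:
  P1: blocked at fork node M ∈ conditioning set.
{M} contains no descendant of K and blocks every backdoor path.
No other singleton works — e.g. {A} leaves P1 open — so {M} is the unique smallest valid adjustment set.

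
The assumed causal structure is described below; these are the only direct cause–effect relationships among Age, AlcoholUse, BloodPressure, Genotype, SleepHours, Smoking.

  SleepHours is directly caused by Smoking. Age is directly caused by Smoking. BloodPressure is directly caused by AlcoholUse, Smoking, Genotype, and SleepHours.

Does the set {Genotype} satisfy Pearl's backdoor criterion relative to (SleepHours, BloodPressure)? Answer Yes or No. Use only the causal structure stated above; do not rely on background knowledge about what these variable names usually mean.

Backdoor paths from SleepHours to BloodPressure (paths whose first edge points into SleepHours):
  P1: SleepHours <- Smoking -> BloodPressure
Condition 1 (no descendant of SleepHours in the set): holds — descendants of SleepHours are {BloodPressure}; none are in {Genotype}.
Condition 2 (every backdoor path blocked by {Genotype}):
  P1: open — no interior node is in the conditioning set.
{Genotype} does not satisfy the backdoor criterion.

No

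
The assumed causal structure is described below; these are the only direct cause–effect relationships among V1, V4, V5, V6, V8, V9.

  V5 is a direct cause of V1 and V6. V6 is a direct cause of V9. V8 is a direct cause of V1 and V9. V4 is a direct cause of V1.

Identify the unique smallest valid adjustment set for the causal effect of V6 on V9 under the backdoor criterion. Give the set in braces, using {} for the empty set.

Variables eligible for adjustment (non-descendants of V6, excluding V6 and V9): {V1, V4, V5, V8}.
Backdoor paths from V6 to V9:
  P1: V6 <- V5 -> V1 <- V8 -> V9
Each backdoor path contains an unconditioned collider, so every path is already blocked with the empty conditioning set:
  P1: blocked at collider V1 (neither it nor any descendant is in the conditioning set).
The empty set is therefore the unique smallest valid set.

{}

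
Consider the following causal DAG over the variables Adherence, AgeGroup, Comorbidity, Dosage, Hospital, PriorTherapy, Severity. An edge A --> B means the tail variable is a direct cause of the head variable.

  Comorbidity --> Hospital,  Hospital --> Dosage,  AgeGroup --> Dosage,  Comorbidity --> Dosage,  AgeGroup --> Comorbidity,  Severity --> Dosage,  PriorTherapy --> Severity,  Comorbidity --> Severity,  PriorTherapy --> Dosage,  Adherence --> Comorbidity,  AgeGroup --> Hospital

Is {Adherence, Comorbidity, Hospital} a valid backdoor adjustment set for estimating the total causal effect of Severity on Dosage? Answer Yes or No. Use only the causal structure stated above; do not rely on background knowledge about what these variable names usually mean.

Backdoor paths from Severity to Dosage (paths whose first edge points into Severity):
  P1: Severity <- PriorTherapy -> Dosage
  P2: Severity <- Comorbidity <- AgeGroup -> Hospital -> Dosage
  P3: Severity <- Comorbidity <- AgeGroup -> Dosage
  P4: Severity <- Comorbidity -> Hospital <- AgeGroup -> Dosage
  P5: Severity <- Comorbidity -> Hospital -> Dosage
  P6: Severity <- Comorbidity -> Dosage
Condition 1 (no descendant of Severity in the set): holds — descendants of Severity are {Dosage}; none are in {Adherence, Comorbidity, Hospital}.
Condition 2 (every backdoor path blocked by {Adherence, Comorbidity, Hospital}):
  P1: open — no interior node is in the conditioning set.
  P2: blocked at chain node Comorbidity ∈ conditioning set.
  P3: blocked at chain node Comorbidity ∈ conditioning set.
  P4: blocked at fork node Comorbidity ∈ conditioning set.
  P5: blocked at fork node Comorbidity ∈ conditioning set.
  P6: blocked at fork node Comorbidity ∈ conditioning set.
{Adherence, Comorbidity, Hospital} does not satisfy the backdoor criterion.

No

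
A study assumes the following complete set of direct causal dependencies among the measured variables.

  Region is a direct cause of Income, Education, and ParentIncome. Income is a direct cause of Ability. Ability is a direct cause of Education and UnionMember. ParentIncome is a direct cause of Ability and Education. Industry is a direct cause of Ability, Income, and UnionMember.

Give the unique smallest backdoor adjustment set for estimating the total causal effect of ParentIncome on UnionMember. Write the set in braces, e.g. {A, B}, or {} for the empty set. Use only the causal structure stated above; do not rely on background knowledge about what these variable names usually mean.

Variables eligible for adjustment (non-descendants of ParentIncome, excluding ParentIncome and UnionMember): {Income, Industry, Region}.
Backdoor paths from ParentIncome to UnionMember:
  P1: ParentIncome <- Region -> Income <- Industry -> Ability -> UnionMember
  P2: ParentIncome <- Region -> Income <- Industry -> UnionMember
  P3: ParentIncome <- Region -> Income -> Ability <- Industry -> UnionMember
  P4: ParentIncome <- Region -> Income -> Ability -> UnionMember
  P5: ParentIncome <- Region -> Education <- Ability <- Industry -> UnionMember
  P6: ParentIncome <- Region -> Education <- Ability <- Income <- Industry -> UnionMember
  P7: ParentIncome <- Region -> Education <- Ability -> UnionMember
The empty set is not sufficient: P4 (ParentIncome <- Region -> Income -> Ability -> UnionMember) has no collider blocking it and no conditioned non-collider, so it is open.
Try {Region}:
  P1: blocked at fork node Region ∈ conditioning set.
  P2: blocked at fork node Region ∈ conditioning set.
  P3: blocked at fork node Region ∈ conditioning set.
  P4: blocked at fork node Region ∈ conditioning set.
  P5: blocked at fork node Region ∈ conditioning set.
  P6: blocked at fork node Region ∈ conditioning set.
  P7: blocked at fork node Region ∈ conditioning set.
{Region} contains no descendant of ParentIncome and blocks every backdoor path.
No other singleton works — e.g. {Industry} leaves P4 open — so {Region} is the unique smallest valid adjustment set.

{Region}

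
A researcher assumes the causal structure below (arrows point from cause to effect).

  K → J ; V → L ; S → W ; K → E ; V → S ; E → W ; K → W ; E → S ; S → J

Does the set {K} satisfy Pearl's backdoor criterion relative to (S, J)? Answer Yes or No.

Yes

Backdoor paths from S to J (paths whose first edge points into S):
  P1: S <- E <- K -> J
  P2: S <- E -> W <- K -> J
Condition 1 (no descendant of S in the set): holds — descendants of S are {J, W}; none are in {K}.
Condition 2 (every backdoor path blocked by {K}):
  P1: blocked at fork node K ∈ conditioning set.
  P2: blocked at collider W (neither it nor any descendant is in the conditioning set).
{K} satisfies the backdoor criterion.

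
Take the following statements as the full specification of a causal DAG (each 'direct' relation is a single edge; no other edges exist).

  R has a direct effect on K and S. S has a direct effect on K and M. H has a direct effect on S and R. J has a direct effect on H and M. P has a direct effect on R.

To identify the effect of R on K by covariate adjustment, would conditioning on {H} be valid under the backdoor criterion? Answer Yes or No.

Yes

Backdoor paths from R to K (paths whose first edge points into R):
  P1: R <- H <- J -> M <- S -> K
  P2: R <- H -> S -> K
Condition 1 (no descendant of R in the set): holds — descendants of R are {K, M, S}; none are in {H}.
Condition 2 (every backdoor path blocked by {H}):
  P1: blocked at chain node H ∈ conditioning set.
  P2: blocked at fork node H ∈ conditioning set.
{H} satisfies the backdoor criterion.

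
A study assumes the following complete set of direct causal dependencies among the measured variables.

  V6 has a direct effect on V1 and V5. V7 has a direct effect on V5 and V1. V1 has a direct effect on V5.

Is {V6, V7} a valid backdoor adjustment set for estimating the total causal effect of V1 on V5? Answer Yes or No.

Backdoor paths from V1 to V5 (paths whose first edge points into V1):
  P1: V1 <- V7 -> V5
  P2: V1 <- V6 -> V5
Condition 1 (no descendant of V1 in the set): holds — descendants of V1 are {V5}; none are in {V6, V7}.
Condition 2 (every backdoor path blocked by {V6, V7}):
  P1: blocked at fork node V7 ∈ conditioning set.
  P2: blocked at fork node V6 ∈ conditioning set.
{V6, V7} satisfies the backdoor criterion.

Yes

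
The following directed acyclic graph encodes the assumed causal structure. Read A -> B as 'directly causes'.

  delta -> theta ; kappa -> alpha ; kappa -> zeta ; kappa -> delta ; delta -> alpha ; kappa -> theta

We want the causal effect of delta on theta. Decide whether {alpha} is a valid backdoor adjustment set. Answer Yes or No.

Backdoor paths from delta to theta (paths whose first edge points into delta):
  P1: delta <- kappa -> theta
Condition 1 (no descendant of delta in the set): FAILS — alpha is a descendant of delta.
Condition 2 (every backdoor path blocked by {alpha}):
  P1: open — no interior node is in the conditioning set.
{alpha} does not satisfy the backdoor criterion.

No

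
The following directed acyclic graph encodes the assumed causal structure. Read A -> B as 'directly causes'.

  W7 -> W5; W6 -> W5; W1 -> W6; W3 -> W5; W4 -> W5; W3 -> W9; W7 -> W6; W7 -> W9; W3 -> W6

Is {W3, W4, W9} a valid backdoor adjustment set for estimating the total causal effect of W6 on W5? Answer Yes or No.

Backdoor paths from W6 to W5 (paths whose first edge points into W6):
  P1: W6 <- W3 -> W5
  P2: W6 <- W3 -> W9 <- W7 -> W5
  P3: W6 <- W7 -> W5
  P4: W6 <- W7 -> W9 <- W3 -> W5
Condition 1 (no descendant of W6 in the set): holds — descendants of W6 are {W5}; none are in {W3, W4, W9}.
Condition 2 (every backdoor path blocked by {W3, W4, W9}):
  P1: blocked at fork node W3 ∈ conditioning set.
  P2: blocked at fork node W3 ∈ conditioning set.
  P3: open — no interior node is in the conditioning set.
  P4: blocked at fork node W3 ∈ conditioning set.
{W3, W4, W9} does not satisfy the backdoor criterion.

No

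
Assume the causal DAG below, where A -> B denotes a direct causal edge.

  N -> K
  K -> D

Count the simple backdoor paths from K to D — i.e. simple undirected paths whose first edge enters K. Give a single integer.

A backdoor path from K to D is any simple undirected path whose first edge points into K (i.e. leaves K via a parent).
Parents of K: {N}.
No simple path from any parent of K reaches D without revisiting K, so there are no backdoor paths.

0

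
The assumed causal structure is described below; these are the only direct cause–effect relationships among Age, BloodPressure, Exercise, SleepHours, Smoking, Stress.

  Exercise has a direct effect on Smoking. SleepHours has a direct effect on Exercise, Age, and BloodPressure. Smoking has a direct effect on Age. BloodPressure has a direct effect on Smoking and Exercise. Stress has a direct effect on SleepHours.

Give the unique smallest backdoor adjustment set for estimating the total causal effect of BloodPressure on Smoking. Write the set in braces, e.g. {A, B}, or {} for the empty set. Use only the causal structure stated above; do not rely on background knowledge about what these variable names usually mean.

Variables eligible for adjustment (non-descendants of BloodPressure, excluding BloodPressure and Smoking): {SleepHours, Stress}.
Backdoor paths from BloodPressure to Smoking:
  P1: BloodPressure <- SleepHours -> Exercise -> Smoking
  P2: BloodPressure <- SleepHours -> Age <- Smoking
The empty set is not sufficient: P1 (BloodPressure <- SleepHours -> Exercise -> Smoking) has no collider blocking it and no conditioned non-collider, so it is open.
Try {SleepHours}:
  P1: blocked at fork node SleepHours ∈ conditioning set.
  P2: blocked at fork node SleepHours ∈ conditioning set.
{SleepHours} contains no descendant of BloodPressure and blocks every backdoor path.
No other singleton works — e.g. {Stress} leaves P1 open — so {SleepHours} is the unique smallest valid adjustment set.

{SleepHours}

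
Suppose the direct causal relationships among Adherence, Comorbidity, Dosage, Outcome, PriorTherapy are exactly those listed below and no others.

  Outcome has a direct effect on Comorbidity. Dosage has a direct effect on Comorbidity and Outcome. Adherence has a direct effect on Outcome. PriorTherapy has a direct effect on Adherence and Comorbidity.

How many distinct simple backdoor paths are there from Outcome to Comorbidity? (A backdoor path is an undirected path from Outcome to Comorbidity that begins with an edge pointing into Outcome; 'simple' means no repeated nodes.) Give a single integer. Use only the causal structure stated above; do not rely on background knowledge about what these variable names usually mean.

A backdoor path from Outcome to Comorbidity is any simple undirected path whose first edge points into Outcome (i.e. leaves Outcome via a parent).
Parents of Outcome: {Adherence, Dosage}.
Enumerating:
  P1: Outcome <- Adherence <- PriorTherapy -> Comorbidity
  P2: Outcome <- Dosage -> Comorbidity
That exhausts the simple backdoor paths. Count: 2.

2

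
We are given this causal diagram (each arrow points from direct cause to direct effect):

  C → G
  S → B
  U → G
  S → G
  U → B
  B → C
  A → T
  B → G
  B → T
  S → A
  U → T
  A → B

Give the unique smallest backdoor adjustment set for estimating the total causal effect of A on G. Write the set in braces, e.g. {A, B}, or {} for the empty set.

Variables eligible for adjustment (non-descendants of A, excluding A and G): {S, U}.
Backdoor paths from A to G:
  P1: A <- S -> B <- U -> G
  P2: A <- S -> B -> C -> G
  P3: A <- S -> B -> T <- U -> G
  P4: A <- S -> B -> G
  P5: A <- S -> G
The empty set is not sufficient: P2 (A <- S -> B -> C -> G) has no collider blocking it and no conditioned non-collider, so it is open.
Try {S}:
  P1: blocked at fork node S ∈ conditioning set.
  P2: blocked at fork node S ∈ conditioning set.
  P3: blocked at fork node S ∈ conditioning set.
  P4: blocked at fork node S ∈ conditioning set.
  P5: blocked at fork node S ∈ conditioning set.
{S} contains no descendant of A and blocks every backdoor path.
No other singleton works — e.g. {U} leaves P2 open — so {S} is the unique smallest valid adjustment set.

{S}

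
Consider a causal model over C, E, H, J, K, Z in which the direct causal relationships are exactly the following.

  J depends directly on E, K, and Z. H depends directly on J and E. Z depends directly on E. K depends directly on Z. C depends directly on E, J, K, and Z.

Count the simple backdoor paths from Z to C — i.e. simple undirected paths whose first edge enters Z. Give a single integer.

A backdoor path from Z to C is any simple undirected path whose first edge points into Z (i.e. leaves Z via a parent).
Parents of Z: {E}.
Enumerating:
  P1: Z <- E -> J <- K -> C
  P2: Z <- E -> J -> C
  P3: Z <- E -> C
  P4: Z <- E -> H <- J <- K -> C
  P5: Z <- E -> H <- J -> C
That exhausts the simple backdoor paths. Count: 5.

5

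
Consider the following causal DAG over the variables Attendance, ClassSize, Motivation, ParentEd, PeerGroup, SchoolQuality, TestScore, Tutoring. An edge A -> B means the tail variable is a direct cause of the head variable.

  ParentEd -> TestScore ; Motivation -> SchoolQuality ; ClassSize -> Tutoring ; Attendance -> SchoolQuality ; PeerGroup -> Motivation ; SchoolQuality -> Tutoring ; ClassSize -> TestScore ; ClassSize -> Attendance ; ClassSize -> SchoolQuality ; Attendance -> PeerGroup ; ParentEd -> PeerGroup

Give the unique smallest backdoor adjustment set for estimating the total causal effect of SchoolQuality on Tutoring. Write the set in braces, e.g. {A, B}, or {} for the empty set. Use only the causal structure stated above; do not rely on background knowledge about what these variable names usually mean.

Variables eligible for adjustment (non-descendants of SchoolQuality, excluding SchoolQuality and Tutoring): {Attendance, ClassSize, Motivation, ParentEd, PeerGroup, TestScore}.
Backdoor paths from SchoolQuality to Tutoring:
  P1: SchoolQuality <- ClassSize -> Tutoring
  P2: SchoolQuality <- Attendance <- ClassSize -> Tutoring
  P3: SchoolQuality <- Attendance -> PeerGroup <- ParentEd -> TestScore <- ClassSize -> Tutoring
  P4: SchoolQuality <- Motivation <- PeerGroup <- Attendance <- ClassSize -> Tutoring
  P5: SchoolQuality <- Motivation <- PeerGroup <- ParentEd -> TestScore <- ClassSize -> Tutoring
The empty set is not sufficient: P1 (SchoolQuality <- ClassSize -> Tutoring) has no collider blocking it and no conditioned non-collider, so it is open.
Try {ClassSize}:
  P1: blocked at fork node ClassSize ∈ conditioning set.
  P2: blocked at fork node ClassSize ∈ conditioning set.
  P3: blocked at collider PeerGroup (neither it nor any descendant is in the conditioning set).
  P4: blocked at fork node ClassSize ∈ conditioning set.
  P5: blocked at collider TestScore (neither it nor any descendant is in the conditioning set).
{ClassSize} contains no descendant of SchoolQuality and blocks every backdoor path.
No other singleton works — e.g. {Attendance} leaves P1 open — so {ClassSize} is the unique smallest valid adjustment set.

{ClassSize}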